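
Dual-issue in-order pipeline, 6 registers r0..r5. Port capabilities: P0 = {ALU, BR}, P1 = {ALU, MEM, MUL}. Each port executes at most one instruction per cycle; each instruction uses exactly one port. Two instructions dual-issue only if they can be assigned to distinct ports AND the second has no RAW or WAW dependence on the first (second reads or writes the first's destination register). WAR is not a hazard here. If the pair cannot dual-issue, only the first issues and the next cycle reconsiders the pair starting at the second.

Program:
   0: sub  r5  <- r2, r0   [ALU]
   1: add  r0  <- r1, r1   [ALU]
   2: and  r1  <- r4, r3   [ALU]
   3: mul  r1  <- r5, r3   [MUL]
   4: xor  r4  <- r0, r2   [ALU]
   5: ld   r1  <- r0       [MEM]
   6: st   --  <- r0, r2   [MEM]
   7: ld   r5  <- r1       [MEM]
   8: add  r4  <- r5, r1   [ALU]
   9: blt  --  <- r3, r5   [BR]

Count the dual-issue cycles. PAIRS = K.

PAIRS = 3

  cy0 -> i0,i1 (sub+add) 2-wide
  cy1 -> i2 (and) WAW r1
  cy2 -> i3,i4 (mul+xor) 2-wide
  cy3 -> i5 (ld) no-port MEM/MEM
  cy4 -> i6 (st) no-port MEM/MEM
  cy5 -> i7 (ld) RAW r5
  cy6 -> i8,i9 (add+blt) 2-wide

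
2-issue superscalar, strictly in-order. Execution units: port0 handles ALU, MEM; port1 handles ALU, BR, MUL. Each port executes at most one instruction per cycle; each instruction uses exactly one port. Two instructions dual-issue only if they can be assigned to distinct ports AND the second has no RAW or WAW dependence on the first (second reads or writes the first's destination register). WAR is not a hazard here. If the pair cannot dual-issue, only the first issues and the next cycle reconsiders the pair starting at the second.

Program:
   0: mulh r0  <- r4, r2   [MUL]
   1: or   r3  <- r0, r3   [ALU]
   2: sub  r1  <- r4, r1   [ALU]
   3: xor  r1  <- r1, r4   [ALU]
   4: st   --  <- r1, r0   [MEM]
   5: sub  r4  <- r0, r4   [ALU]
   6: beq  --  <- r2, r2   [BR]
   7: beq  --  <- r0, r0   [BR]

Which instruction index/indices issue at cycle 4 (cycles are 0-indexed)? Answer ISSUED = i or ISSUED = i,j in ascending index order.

ISSUED = 6

0. mulh @i0  | RAW r0
1. or/sub @i1,i2  | dual
2. xor @i3  | RAW r1
3. st/sub @i4,i5  | dual
4. beq @i6  | no-port BR/BR
5. beq @i7  | tail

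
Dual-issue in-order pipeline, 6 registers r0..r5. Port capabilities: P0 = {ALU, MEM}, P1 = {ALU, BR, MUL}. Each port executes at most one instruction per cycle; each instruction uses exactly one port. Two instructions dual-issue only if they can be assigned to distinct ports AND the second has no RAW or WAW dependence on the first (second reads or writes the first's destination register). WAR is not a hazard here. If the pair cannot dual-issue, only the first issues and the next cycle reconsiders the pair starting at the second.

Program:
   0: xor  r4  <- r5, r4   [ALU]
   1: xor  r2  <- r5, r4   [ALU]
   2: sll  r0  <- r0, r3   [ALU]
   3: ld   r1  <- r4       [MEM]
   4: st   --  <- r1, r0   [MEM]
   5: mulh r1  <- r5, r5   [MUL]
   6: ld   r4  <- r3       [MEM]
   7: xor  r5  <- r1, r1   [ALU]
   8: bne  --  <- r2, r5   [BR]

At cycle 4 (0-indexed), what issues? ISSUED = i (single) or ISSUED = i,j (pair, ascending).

[0] i0  xor  -- RAW r4
[1] i1/i2  xor sll  -- 2-wide
[2] i3  ld  -- no-port MEM/MEM
[3] i4/i5  st mulh  -- 2-wide
[4] i6/i7  ld xor  -- 2-wide
[5] i8  bne  -- tail

ISSUED = 6,7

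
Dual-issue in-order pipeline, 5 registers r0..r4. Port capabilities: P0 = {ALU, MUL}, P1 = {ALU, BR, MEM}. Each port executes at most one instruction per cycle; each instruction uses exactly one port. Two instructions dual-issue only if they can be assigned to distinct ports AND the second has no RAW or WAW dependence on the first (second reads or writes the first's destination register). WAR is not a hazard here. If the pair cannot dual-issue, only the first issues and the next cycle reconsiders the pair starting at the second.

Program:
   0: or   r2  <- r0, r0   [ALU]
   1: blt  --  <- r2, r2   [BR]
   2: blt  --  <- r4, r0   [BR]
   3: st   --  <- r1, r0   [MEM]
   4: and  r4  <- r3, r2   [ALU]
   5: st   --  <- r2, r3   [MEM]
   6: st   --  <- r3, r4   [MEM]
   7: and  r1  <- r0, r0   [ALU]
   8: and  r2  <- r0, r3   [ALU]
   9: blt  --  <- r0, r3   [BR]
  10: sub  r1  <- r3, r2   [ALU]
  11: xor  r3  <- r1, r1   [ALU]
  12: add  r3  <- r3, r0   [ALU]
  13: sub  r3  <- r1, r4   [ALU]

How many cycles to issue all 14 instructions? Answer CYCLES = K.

0. or.ALU @i0  | RAW r2
1. blt.BR @i1  | no-port BR/BR
2. blt.BR @i2  | no-port BR/MEM
3. st.MEM;and.ALU @i3+i4  | 2-wide
4. st.MEM @i5  | no-port MEM/MEM
5. st.MEM;and.ALU @i6+i7  | 2-wide
6. and.ALU;blt.BR @i8+i9  | 2-wide
7. sub.ALU @i10  | RAW r1
8. xor.ALU @i11  | RAW+WAW r3
9. add.ALU @i12  | WAW r3
10. sub.ALU @i13  | tail

CYCLES = 11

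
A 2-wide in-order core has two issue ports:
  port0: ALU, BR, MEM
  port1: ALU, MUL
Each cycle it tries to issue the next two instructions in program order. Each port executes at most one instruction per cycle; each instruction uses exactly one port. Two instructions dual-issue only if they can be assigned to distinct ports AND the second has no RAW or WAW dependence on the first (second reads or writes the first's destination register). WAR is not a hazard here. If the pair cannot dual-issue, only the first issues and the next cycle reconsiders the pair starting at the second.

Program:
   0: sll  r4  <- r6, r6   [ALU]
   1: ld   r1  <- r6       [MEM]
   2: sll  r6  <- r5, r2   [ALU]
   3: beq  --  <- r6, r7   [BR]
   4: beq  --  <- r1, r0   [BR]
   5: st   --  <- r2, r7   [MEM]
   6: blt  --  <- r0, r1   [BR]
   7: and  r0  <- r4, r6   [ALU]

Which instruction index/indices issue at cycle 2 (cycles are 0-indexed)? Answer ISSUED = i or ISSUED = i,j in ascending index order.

c0: i0+i1 sll/ld  pair
c1: i2 sll  RAW r6
c2: i3 beq  no-port BR/BR
c3: i4 beq  no-port BR/MEM
c4: i5 st  no-port MEM/BR
c5: i6+i7 blt/and  pair

ISSUED = 3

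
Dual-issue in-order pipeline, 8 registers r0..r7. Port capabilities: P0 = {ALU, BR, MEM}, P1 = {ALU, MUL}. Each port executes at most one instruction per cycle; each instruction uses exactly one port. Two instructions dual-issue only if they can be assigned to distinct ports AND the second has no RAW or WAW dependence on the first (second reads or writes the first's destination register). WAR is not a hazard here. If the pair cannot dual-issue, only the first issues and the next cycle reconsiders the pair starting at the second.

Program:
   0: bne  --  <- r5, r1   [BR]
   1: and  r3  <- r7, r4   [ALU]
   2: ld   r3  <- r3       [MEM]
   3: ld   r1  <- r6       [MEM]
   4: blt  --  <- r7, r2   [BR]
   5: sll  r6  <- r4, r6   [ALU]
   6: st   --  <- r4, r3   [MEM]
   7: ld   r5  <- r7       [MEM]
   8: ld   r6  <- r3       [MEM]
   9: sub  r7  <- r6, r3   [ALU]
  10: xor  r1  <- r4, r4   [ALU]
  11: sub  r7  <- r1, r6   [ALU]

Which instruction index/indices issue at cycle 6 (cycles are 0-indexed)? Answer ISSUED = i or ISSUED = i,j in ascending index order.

#0 head=0: bne and i0&i1 dual
#1 head=2: ld i2 no-port MEM/MEM
#2 head=3: ld i3 no-port MEM/BR
#3 head=4: blt sll i4&i5 dual
#4 head=6: st i6 no-port MEM/MEM
#5 head=7: ld i7 no-port MEM/MEM
#6 head=8: ld i8 RAW r6
#7 head=9: sub xor i9&i10 dual
#8 head=11: sub i11 tail

ISSUED = 8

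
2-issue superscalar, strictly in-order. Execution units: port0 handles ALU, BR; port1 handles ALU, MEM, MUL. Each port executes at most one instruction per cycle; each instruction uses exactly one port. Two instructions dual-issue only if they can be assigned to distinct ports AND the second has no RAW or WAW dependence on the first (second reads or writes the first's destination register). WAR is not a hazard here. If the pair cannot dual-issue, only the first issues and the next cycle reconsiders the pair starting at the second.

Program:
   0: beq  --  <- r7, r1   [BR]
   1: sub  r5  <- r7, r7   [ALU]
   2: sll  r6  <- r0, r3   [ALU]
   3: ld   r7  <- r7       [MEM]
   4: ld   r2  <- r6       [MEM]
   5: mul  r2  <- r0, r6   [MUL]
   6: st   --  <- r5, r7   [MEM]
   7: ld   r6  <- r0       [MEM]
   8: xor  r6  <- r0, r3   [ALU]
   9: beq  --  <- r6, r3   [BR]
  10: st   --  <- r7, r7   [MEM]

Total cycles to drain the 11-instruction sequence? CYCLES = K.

  cy0 -> i0/i1 (beq/sub) dual
  cy1 -> i2/i3 (sll/ld) dual
  cy2 -> i4 (ld) no-port MEM/MUL
  cy3 -> i5 (mul) no-port MUL/MEM
  cy4 -> i6 (st) no-port MEM/MEM
  cy5 -> i7 (ld) WAW r6
  cy6 -> i8 (xor) RAW r6
  cy7 -> i9/i10 (beq/st) dual

CYCLES = 8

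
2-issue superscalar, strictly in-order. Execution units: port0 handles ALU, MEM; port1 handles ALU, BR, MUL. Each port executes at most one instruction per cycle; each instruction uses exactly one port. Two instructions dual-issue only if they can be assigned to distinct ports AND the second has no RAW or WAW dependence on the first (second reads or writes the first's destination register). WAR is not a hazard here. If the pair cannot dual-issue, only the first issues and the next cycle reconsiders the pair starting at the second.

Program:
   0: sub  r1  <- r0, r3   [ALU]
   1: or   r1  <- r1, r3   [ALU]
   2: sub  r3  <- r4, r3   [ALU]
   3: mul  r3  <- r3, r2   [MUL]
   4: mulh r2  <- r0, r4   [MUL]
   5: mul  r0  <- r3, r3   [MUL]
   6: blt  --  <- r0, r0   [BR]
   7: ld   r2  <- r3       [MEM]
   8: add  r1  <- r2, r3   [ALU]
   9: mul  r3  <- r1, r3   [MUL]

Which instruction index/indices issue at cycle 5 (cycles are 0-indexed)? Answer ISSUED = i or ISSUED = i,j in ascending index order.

  cy0 -> i0 (sub) RAW+WAW r1
  cy1 -> i1+i2 (or+sub) pair
  cy2 -> i3 (mul) no-port MUL/MUL
  cy3 -> i4 (mulh) no-port MUL/MUL
  cy4 -> i5 (mul) no-port MUL/BR
  cy5 -> i6+i7 (blt+ld) pair
  cy6 -> i8 (add) RAW r1
  cy7 -> i9 (mul) tail

ISSUED = 6,7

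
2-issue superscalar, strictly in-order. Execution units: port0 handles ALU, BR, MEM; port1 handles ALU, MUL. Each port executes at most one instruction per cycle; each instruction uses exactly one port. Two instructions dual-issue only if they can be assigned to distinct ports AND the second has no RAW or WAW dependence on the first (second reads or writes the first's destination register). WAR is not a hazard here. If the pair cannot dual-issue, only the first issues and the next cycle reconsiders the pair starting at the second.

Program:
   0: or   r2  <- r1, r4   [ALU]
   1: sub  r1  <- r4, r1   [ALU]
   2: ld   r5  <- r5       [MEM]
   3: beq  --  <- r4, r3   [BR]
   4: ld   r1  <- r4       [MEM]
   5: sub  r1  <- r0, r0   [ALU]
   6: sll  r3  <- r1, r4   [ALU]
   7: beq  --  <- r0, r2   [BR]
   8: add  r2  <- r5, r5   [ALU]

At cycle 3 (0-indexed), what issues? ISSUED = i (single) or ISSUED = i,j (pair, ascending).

[0] i0/i1  or.ALU;sub.ALU  -- pair
[1] i2  ld.MEM  -- no-port MEM/BR
[2] i3  beq.BR  -- no-port BR/MEM
[3] i4  ld.MEM  -- WAW r1
[4] i5  sub.ALU  -- RAW r1
[5] i6/i7  sll.ALU;beq.BR  -- pair
[6] i8  add.ALU  -- tail

ISSUED = 4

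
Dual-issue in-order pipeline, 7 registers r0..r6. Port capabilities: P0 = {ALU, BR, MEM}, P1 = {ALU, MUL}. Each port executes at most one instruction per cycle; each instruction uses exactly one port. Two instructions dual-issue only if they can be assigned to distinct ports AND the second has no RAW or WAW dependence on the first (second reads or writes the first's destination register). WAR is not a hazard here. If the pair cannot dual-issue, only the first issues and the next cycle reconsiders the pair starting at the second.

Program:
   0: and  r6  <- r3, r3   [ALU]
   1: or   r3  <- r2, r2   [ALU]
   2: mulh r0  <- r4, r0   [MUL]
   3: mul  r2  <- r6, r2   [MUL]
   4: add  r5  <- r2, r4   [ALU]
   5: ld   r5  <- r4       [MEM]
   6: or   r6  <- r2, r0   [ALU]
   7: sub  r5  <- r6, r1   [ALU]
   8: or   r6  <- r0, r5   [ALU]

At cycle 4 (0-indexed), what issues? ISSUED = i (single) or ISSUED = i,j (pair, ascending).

ISSUED = 5,6

[0] i0&i1  and+or  -- 2-wide
[1] i2  mulh  -- no-port MUL/MUL
[2] i3  mul  -- RAW r2
[3] i4  add  -- WAW r5
[4] i5&i6  ld+or  -- 2-wide
[5] i7  sub  -- RAW r5
[6] i8  or  -- tail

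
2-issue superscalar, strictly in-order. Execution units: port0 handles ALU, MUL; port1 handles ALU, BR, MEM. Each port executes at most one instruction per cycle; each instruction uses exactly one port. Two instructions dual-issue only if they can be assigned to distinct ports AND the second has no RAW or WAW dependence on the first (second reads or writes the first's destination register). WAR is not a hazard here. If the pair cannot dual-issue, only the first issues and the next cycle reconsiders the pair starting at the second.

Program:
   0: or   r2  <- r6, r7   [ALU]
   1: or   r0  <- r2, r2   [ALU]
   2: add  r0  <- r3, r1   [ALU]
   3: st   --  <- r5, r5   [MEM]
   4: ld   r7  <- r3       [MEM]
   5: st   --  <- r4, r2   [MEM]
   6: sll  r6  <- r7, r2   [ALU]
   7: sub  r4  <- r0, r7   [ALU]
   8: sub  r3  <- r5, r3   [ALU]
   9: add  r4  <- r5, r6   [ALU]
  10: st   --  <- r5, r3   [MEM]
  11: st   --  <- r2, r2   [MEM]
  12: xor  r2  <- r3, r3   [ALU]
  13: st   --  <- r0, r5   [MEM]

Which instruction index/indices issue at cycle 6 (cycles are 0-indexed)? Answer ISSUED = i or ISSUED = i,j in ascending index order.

ISSUED = 9,10

c0: i0 or.ALU  RAW r2
c1: i1 or.ALU  WAW r0
c2: i2,i3 add.ALU;st.MEM  pair
c3: i4 ld.MEM  no-port MEM/MEM
c4: i5,i6 st.MEM;sll.ALU  pair
c5: i7,i8 sub.ALU;sub.ALU  pair
c6: i9,i10 add.ALU;st.MEM  pair
c7: i11,i12 st.MEM;xor.ALU  pair
c8: i13 st.MEM  tail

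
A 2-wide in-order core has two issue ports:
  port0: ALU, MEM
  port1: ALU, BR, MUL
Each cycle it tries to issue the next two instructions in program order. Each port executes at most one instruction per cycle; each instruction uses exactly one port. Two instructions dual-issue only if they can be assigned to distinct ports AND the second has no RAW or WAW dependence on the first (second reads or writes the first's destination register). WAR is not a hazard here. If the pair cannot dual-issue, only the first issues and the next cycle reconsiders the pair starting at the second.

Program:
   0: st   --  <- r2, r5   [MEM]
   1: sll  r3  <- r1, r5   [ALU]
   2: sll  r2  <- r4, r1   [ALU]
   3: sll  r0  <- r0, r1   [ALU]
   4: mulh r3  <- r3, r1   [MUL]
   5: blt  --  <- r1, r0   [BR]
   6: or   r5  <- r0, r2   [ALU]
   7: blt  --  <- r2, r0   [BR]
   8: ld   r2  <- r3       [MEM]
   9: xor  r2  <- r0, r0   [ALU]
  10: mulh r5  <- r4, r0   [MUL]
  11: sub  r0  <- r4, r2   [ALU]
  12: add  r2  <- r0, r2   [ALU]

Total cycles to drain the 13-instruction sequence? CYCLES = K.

  cy0 -> i0+i1 (st sll) dual
  cy1 -> i2+i3 (sll sll) dual
  cy2 -> i4 (mulh) no-port MUL/BR
  cy3 -> i5+i6 (blt or) dual
  cy4 -> i7+i8 (blt ld) dual
  cy5 -> i9+i10 (xor mulh) dual
  cy6 -> i11 (sub) RAW r0
  cy7 -> i12 (add) tail

CYCLES = 8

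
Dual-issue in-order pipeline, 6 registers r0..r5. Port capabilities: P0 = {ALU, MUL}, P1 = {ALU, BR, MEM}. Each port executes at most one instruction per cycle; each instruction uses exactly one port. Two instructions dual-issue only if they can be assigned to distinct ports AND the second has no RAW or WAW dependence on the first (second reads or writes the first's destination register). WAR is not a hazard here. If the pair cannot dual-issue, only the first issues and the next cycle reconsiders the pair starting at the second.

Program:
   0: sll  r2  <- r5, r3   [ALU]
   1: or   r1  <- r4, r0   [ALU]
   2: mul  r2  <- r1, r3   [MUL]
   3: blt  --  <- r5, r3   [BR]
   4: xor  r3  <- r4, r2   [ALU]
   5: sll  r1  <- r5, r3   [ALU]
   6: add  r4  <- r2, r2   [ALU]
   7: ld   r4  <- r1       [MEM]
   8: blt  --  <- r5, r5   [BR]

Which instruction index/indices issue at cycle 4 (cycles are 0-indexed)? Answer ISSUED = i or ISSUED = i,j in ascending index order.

ISSUED = 7

#0 head=0: sll.ALU;or.ALU i0+i1 2-wide
#1 head=2: mul.MUL;blt.BR i2+i3 2-wide
#2 head=4: xor.ALU i4 RAW r3
#3 head=5: sll.ALU;add.ALU i5+i6 2-wide
#4 head=7: ld.MEM i7 no-port MEM/BR
#5 head=8: blt.BR i8 tail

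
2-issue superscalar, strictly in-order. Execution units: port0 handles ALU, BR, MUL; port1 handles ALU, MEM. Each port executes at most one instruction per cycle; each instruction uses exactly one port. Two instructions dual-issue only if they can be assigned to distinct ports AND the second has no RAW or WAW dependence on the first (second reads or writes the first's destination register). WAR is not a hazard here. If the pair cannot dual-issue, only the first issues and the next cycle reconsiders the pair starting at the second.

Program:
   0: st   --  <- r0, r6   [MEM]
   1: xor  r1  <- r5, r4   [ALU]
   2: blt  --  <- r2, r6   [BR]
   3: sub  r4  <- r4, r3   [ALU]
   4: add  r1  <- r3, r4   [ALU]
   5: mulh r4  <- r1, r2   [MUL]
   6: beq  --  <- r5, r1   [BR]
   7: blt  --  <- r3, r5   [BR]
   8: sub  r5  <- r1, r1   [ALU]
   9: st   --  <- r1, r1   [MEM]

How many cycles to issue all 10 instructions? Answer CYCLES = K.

t=0 i0/i1:st.MEM xor.ALU ; pair
t=1 i2/i3:blt.BR sub.ALU ; pair
t=2 i4:add.ALU ; RAW r1
t=3 i5:mulh.MUL ; no-port MUL/BR
t=4 i6:beq.BR ; no-port BR/BR
t=5 i7/i8:blt.BR sub.ALU ; pair
t=6 i9:st.MEM ; tail

CYCLES = 7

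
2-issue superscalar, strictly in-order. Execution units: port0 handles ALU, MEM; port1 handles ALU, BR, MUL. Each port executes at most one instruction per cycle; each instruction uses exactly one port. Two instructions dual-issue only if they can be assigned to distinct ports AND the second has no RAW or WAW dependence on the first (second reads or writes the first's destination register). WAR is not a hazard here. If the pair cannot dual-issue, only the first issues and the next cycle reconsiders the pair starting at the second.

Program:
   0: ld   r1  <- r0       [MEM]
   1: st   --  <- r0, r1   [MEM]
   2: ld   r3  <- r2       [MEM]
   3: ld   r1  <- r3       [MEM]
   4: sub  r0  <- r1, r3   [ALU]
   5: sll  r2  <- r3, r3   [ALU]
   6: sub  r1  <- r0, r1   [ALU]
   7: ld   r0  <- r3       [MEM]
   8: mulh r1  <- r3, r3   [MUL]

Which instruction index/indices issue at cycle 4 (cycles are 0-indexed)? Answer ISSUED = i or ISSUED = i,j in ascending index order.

  cy0 -> i0 (ld) no-port MEM/MEM
  cy1 -> i1 (st) no-port MEM/MEM
  cy2 -> i2 (ld) no-port MEM/MEM
  cy3 -> i3 (ld) RAW r1
  cy4 -> i4+i5 (sub+sll) dual
  cy5 -> i6+i7 (sub+ld) dual
  cy6 -> i8 (mulh) tail

ISSUED = 4,5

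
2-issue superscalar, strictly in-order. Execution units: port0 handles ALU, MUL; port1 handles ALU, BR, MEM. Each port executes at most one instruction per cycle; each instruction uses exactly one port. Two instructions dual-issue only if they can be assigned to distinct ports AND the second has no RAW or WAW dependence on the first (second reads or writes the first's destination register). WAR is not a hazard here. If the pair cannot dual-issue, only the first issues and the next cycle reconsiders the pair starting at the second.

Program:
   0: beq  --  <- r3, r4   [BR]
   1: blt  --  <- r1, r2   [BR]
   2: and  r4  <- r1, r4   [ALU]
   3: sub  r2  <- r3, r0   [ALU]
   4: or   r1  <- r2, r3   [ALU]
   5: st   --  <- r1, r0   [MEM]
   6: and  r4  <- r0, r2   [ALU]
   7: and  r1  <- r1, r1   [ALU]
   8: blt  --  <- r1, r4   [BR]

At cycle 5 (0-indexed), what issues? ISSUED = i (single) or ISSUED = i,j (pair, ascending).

0. beq @i0  | no-port BR/BR
1. blt and @i1,i2  | pair
2. sub @i3  | RAW r2
3. or @i4  | RAW r1
4. st and @i5,i6  | pair
5. and @i7  | RAW r1
6. blt @i8  | tail

ISSUED = 7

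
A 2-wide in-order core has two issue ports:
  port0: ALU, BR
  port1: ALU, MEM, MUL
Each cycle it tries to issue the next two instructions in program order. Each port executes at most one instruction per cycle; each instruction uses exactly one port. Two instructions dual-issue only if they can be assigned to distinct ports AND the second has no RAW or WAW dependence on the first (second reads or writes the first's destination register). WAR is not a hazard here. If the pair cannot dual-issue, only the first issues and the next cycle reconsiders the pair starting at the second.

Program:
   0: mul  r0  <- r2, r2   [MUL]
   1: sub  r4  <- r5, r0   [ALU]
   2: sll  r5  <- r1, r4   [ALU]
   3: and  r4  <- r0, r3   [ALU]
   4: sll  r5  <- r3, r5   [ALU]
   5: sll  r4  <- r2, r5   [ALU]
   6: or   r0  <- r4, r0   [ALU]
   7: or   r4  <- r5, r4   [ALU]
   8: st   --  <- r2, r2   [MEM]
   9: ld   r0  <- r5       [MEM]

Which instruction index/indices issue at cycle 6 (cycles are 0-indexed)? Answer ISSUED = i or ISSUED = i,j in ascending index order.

ISSUED = 8

0. mul @i0  | RAW r0
1. sub @i1  | RAW r4
2. sll;and @i2+i3  | pair
3. sll @i4  | RAW r5
4. sll @i5  | RAW r4
5. or;or @i6+i7  | pair
6. st @i8  | no-port MEM/MEM
7. ld @i9  | tail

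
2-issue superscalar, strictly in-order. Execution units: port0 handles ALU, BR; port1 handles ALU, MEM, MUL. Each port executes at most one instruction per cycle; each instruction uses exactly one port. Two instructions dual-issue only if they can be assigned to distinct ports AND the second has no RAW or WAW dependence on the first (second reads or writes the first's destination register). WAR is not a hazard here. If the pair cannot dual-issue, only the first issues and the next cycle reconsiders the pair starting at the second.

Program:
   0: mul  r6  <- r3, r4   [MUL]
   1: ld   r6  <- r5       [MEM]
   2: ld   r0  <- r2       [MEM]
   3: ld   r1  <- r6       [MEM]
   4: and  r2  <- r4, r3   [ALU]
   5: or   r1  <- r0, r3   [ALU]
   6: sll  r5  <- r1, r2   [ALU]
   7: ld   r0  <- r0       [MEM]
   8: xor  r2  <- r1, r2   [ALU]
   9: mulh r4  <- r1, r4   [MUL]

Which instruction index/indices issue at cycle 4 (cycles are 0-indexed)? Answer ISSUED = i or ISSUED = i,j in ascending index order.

ISSUED = 5

[0] i0  mul  -- no-port MUL/MEM
[1] i1  ld  -- no-port MEM/MEM
[2] i2  ld  -- no-port MEM/MEM
[3] i3,i4  ld;and  -- 2-wide
[4] i5  or  -- RAW r1
[5] i6,i7  sll;ld  -- 2-wide
[6] i8,i9  xor;mulh  -- 2-wide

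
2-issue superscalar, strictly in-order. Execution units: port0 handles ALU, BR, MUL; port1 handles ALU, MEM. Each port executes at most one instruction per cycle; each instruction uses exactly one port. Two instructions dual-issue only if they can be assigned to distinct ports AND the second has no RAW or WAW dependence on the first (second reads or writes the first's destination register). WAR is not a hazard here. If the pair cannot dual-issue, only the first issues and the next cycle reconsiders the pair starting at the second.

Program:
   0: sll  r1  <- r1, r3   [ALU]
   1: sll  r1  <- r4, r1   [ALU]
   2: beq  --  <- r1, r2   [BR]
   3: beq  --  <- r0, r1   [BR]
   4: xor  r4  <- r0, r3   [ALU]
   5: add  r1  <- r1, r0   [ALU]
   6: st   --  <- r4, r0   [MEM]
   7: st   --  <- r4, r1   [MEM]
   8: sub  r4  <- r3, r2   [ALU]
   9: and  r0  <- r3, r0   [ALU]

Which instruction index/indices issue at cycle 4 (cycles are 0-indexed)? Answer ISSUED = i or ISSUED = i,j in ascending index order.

ISSUED = 5,6

t=0 i0:sll.ALU ; RAW+WAW r1
t=1 i1:sll.ALU ; RAW r1
t=2 i2:beq.BR ; no-port BR/BR
t=3 i3&i4:beq.BR/xor.ALU ; pair
t=4 i5&i6:add.ALU/st.MEM ; pair
t=5 i7&i8:st.MEM/sub.ALU ; pair
t=6 i9:and.ALU ; tail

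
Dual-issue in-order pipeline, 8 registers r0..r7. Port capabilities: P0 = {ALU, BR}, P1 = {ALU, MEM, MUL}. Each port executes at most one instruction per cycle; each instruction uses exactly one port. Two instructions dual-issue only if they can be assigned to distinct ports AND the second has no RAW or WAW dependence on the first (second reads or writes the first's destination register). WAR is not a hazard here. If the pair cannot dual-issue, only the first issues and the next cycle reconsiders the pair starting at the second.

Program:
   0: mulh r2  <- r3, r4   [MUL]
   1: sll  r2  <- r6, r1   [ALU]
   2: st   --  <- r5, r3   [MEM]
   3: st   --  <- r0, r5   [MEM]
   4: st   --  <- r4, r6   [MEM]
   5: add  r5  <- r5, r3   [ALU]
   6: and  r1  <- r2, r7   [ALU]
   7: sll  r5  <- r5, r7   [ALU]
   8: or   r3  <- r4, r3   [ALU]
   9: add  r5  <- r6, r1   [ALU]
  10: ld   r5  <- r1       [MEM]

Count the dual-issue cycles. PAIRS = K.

PAIRS = 4

#0 head=0: mulh.MUL i0 WAW r2
#1 head=1: sll.ALU+st.MEM i1,i2 2-wide
#2 head=3: st.MEM i3 no-port MEM/MEM
#3 head=4: st.MEM+add.ALU i4,i5 2-wide
#4 head=6: and.ALU+sll.ALU i6,i7 2-wide
#5 head=8: or.ALU+add.ALU i8,i9 2-wide
#6 head=10: ld.MEM i10 tail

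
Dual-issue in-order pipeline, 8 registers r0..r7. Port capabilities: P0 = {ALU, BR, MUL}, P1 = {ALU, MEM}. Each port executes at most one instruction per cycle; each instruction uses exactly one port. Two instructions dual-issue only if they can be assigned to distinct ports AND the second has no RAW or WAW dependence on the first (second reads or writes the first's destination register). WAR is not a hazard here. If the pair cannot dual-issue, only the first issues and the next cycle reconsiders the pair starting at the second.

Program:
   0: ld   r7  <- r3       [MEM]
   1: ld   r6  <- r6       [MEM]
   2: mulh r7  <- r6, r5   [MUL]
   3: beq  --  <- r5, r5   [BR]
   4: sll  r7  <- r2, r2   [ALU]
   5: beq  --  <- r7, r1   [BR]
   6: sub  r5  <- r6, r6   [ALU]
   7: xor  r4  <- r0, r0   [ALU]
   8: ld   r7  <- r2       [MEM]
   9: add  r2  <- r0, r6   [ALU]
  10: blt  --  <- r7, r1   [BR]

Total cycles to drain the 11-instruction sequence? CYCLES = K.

CYCLES = 7

c0: i0 ld.MEM  no-port MEM/MEM
c1: i1 ld.MEM  RAW r6
c2: i2 mulh.MUL  no-port MUL/BR
c3: i3+i4 beq.BR;sll.ALU  dual
c4: i5+i6 beq.BR;sub.ALU  dual
c5: i7+i8 xor.ALU;ld.MEM  dual
c6: i9+i10 add.ALU;blt.BR  dual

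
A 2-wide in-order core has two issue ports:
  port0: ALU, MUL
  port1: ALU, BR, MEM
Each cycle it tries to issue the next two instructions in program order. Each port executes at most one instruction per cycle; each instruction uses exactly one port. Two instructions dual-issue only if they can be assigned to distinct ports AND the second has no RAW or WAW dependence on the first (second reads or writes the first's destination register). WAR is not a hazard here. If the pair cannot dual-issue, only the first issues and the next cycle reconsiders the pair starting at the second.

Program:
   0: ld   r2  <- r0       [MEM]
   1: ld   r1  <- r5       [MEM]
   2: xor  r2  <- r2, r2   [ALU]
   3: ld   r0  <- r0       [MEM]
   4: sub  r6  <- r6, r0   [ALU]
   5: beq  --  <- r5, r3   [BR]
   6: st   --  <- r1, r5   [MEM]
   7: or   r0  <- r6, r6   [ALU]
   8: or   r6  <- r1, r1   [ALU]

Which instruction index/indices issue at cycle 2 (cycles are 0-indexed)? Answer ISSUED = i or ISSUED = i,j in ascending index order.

ISSUED = 3

c0: i0 ld  no-port MEM/MEM
c1: i1&i2 ld/xor  2-wide
c2: i3 ld  RAW r0
c3: i4&i5 sub/beq  2-wide
c4: i6&i7 st/or  2-wide
c5: i8 or  tail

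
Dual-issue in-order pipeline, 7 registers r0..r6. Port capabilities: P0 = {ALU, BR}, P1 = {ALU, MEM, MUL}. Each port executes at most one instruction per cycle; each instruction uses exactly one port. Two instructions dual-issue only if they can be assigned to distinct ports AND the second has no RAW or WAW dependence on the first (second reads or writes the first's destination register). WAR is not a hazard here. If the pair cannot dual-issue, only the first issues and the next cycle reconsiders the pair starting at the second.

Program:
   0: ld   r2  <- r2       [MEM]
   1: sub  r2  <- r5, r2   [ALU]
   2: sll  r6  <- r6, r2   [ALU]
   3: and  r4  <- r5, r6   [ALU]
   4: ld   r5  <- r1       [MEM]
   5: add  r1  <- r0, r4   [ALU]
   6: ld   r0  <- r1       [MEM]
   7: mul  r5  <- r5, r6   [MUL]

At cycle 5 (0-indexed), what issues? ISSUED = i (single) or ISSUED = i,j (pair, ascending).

ISSUED = 6

t=0 i0:ld.MEM ; RAW+WAW r2
t=1 i1:sub.ALU ; RAW r2
t=2 i2:sll.ALU ; RAW r6
t=3 i3,i4:and.ALU/ld.MEM ; dual
t=4 i5:add.ALU ; RAW r1
t=5 i6:ld.MEM ; no-port MEM/MUL
t=6 i7:mul.MUL ; tail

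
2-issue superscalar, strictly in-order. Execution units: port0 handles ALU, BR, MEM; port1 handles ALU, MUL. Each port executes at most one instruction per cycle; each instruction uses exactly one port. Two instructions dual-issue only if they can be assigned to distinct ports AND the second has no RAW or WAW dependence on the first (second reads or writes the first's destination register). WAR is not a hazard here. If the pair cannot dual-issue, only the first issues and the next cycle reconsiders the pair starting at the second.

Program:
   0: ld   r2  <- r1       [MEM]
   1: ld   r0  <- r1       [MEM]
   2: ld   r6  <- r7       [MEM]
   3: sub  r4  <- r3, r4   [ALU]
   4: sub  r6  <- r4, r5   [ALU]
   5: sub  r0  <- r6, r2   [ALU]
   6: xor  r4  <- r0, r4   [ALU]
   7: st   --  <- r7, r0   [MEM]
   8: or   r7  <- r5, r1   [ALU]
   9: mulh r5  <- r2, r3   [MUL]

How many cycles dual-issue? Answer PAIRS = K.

PAIRS = 3

0. ld.MEM @i0  | no-port MEM/MEM
1. ld.MEM @i1  | no-port MEM/MEM
2. ld.MEM/sub.ALU @i2&i3  | dual
3. sub.ALU @i4  | RAW r6
4. sub.ALU @i5  | RAW r0
5. xor.ALU/st.MEM @i6&i7  | dual
6. or.ALU/mulh.MUL @i8&i9  | dual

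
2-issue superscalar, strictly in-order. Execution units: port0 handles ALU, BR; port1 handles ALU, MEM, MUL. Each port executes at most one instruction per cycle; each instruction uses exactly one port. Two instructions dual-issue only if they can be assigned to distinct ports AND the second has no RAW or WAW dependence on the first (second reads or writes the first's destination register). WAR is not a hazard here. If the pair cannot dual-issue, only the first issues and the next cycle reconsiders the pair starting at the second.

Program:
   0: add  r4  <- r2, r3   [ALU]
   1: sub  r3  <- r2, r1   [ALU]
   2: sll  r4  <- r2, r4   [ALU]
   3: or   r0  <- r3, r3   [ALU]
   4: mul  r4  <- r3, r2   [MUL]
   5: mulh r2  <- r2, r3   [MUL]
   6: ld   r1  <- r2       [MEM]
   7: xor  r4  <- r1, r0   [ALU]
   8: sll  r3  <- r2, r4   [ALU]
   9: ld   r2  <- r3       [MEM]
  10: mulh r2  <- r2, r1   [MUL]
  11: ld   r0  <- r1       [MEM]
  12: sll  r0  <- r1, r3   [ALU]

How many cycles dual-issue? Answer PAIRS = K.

PAIRS = 2

  cy0 -> i0&i1 (add;sub) dual
  cy1 -> i2&i3 (sll;or) dual
  cy2 -> i4 (mul) no-port MUL/MUL
  cy3 -> i5 (mulh) no-port MUL/MEM
  cy4 -> i6 (ld) RAW r1
  cy5 -> i7 (xor) RAW r4
  cy6 -> i8 (sll) RAW r3
  cy7 -> i9 (ld) no-port MEM/MUL
  cy8 -> i10 (mulh) no-port MUL/MEM
  cy9 -> i11 (ld) WAW r0
  cy10 -> i12 (sll) tail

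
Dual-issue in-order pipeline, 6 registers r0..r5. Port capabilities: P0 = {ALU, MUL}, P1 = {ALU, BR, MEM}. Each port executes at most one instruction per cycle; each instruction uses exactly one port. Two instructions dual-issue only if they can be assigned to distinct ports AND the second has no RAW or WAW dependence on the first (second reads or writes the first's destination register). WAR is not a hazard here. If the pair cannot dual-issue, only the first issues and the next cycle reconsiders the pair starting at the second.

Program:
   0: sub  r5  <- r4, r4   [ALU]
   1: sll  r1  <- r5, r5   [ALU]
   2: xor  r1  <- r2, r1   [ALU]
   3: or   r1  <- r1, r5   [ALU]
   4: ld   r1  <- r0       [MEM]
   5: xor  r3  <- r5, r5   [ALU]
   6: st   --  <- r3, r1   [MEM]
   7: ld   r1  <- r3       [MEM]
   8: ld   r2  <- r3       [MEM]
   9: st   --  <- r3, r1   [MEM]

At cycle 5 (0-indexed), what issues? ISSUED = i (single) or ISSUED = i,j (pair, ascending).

c0: i0 sub.ALU  RAW r5
c1: i1 sll.ALU  RAW+WAW r1
c2: i2 xor.ALU  RAW+WAW r1
c3: i3 or.ALU  WAW r1
c4: i4/i5 ld.MEM/xor.ALU  dual
c5: i6 st.MEM  no-port MEM/MEM
c6: i7 ld.MEM  no-port MEM/MEM
c7: i8 ld.MEM  no-port MEM/MEM
c8: i9 st.MEM  tail

ISSUED = 6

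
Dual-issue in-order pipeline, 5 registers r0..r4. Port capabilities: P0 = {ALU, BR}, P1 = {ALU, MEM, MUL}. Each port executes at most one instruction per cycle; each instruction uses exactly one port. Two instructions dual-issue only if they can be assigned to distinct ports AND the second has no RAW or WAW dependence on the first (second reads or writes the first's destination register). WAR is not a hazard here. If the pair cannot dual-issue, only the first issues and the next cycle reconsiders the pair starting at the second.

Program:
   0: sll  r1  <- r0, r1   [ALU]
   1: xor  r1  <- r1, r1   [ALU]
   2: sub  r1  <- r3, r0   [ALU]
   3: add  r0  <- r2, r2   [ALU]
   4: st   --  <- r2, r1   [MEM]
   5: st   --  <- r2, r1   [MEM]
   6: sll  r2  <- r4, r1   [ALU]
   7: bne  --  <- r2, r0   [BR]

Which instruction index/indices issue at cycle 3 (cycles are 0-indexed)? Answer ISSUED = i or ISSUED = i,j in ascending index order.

ISSUED = 4

t=0 i0:sll ; RAW+WAW r1
t=1 i1:xor ; WAW r1
t=2 i2,i3:sub;add ; pair
t=3 i4:st ; no-port MEM/MEM
t=4 i5,i6:st;sll ; pair
t=5 i7:bne ; tail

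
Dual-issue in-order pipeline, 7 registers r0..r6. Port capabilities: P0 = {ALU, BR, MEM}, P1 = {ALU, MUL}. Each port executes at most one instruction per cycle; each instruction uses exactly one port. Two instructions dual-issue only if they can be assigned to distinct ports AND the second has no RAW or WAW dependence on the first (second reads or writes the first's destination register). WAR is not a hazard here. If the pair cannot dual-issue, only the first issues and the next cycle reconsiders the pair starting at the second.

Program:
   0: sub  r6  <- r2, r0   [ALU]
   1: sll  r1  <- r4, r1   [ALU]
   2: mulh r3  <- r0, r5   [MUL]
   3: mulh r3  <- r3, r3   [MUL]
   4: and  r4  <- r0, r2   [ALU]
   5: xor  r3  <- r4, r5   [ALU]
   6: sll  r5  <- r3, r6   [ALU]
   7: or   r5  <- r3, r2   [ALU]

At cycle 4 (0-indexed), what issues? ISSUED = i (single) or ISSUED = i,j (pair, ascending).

ISSUED = 6

  cy0 -> i0,i1 (sub.ALU+sll.ALU) 2-wide
  cy1 -> i2 (mulh.MUL) no-port MUL/MUL
  cy2 -> i3,i4 (mulh.MUL+and.ALU) 2-wide
  cy3 -> i5 (xor.ALU) RAW r3
  cy4 -> i6 (sll.ALU) WAW r5
  cy5 -> i7 (or.ALU) tail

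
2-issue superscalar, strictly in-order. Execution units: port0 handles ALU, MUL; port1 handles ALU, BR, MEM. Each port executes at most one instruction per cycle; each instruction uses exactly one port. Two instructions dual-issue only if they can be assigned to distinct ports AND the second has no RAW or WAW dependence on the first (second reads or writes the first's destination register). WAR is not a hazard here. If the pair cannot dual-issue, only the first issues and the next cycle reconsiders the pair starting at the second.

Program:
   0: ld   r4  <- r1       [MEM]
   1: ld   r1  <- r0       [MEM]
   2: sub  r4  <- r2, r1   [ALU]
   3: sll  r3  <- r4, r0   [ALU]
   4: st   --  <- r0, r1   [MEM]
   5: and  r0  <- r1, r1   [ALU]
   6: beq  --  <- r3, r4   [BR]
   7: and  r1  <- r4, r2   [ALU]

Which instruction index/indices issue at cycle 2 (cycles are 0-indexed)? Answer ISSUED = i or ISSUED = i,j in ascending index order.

  cy0 -> i0 (ld.MEM) no-port MEM/MEM
  cy1 -> i1 (ld.MEM) RAW r1
  cy2 -> i2 (sub.ALU) RAW r4
  cy3 -> i3+i4 (sll.ALU;st.MEM) 2-wide
  cy4 -> i5+i6 (and.ALU;beq.BR) 2-wide
  cy5 -> i7 (and.ALU) tail

ISSUED = 2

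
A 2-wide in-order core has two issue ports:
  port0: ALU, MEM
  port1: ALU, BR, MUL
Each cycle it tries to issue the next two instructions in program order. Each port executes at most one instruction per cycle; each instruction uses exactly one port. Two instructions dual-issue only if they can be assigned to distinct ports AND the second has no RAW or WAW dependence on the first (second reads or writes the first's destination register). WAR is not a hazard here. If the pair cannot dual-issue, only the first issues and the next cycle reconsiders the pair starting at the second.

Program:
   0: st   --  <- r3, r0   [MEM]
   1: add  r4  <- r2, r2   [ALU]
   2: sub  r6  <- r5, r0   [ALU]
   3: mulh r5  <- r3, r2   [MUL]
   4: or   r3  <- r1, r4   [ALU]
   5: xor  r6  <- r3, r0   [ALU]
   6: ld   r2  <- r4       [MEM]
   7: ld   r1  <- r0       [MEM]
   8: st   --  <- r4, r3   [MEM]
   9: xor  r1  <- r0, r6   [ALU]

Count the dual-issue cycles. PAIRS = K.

0. st.MEM add.ALU @i0+i1  | dual
1. sub.ALU mulh.MUL @i2+i3  | dual
2. or.ALU @i4  | RAW r3
3. xor.ALU ld.MEM @i5+i6  | dual
4. ld.MEM @i7  | no-port MEM/MEM
5. st.MEM xor.ALU @i8+i9  | dual

PAIRS = 4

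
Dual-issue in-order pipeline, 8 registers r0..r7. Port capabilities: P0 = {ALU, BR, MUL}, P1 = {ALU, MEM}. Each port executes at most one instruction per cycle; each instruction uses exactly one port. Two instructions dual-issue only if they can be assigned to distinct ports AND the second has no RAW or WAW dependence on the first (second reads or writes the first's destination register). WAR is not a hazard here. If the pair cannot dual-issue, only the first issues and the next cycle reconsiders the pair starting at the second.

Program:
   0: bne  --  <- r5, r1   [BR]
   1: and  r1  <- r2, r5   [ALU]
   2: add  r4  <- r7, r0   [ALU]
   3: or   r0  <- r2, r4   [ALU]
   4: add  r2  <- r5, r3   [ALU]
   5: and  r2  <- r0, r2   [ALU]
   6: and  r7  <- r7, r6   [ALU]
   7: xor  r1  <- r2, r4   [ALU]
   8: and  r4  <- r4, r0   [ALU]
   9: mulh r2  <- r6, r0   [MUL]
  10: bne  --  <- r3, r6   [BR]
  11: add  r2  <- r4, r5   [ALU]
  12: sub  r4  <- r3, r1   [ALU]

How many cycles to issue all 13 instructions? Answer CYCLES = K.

CYCLES = 8

[0] i0/i1  bne;and  -- 2-wide
[1] i2  add  -- RAW r4
[2] i3/i4  or;add  -- 2-wide
[3] i5/i6  and;and  -- 2-wide
[4] i7/i8  xor;and  -- 2-wide
[5] i9  mulh  -- no-port MUL/BR
[6] i10/i11  bne;add  -- 2-wide
[7] i12  sub  -- tail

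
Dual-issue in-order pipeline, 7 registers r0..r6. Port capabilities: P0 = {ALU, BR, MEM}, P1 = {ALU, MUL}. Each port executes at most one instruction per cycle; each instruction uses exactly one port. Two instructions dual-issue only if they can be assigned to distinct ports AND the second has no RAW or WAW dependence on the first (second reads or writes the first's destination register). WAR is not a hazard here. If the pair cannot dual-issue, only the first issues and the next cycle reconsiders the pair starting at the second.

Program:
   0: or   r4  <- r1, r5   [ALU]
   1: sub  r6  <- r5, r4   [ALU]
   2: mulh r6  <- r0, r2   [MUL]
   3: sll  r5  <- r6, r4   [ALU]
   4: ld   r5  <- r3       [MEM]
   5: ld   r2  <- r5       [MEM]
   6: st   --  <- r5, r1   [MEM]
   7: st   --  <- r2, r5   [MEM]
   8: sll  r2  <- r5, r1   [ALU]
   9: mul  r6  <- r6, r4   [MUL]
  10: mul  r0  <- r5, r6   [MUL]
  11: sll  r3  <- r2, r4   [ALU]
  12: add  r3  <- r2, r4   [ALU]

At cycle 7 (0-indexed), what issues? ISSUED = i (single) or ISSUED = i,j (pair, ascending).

[0] i0  or  -- RAW r4
[1] i1  sub  -- WAW r6
[2] i2  mulh  -- RAW r6
[3] i3  sll  -- WAW r5
[4] i4  ld  -- no-port MEM/MEM
[5] i5  ld  -- no-port MEM/MEM
[6] i6  st  -- no-port MEM/MEM
[7] i7+i8  st sll  -- 2-wide
[8] i9  mul  -- no-port MUL/MUL
[9] i10+i11  mul sll  -- 2-wide
[10] i12  add  -- tail

ISSUED = 7,8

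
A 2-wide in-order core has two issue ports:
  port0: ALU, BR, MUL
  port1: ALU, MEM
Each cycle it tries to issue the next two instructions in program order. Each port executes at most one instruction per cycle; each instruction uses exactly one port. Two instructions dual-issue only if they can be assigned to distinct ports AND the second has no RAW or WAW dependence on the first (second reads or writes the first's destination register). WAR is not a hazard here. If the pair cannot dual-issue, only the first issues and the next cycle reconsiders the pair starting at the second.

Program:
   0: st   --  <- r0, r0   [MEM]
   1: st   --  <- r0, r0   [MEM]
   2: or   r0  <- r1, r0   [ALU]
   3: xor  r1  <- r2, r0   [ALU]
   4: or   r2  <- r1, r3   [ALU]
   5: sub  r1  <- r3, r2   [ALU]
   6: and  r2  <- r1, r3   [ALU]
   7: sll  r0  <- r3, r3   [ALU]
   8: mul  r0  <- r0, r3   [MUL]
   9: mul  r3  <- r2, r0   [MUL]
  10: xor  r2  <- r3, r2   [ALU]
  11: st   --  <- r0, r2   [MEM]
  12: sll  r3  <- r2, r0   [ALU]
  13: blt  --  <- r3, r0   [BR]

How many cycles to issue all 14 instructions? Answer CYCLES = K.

CYCLES = 11

[0] i0  st.MEM  -- no-port MEM/MEM
[1] i1/i2  st.MEM;or.ALU  -- 2-wide
[2] i3  xor.ALU  -- RAW r1
[3] i4  or.ALU  -- RAW r2
[4] i5  sub.ALU  -- RAW r1
[5] i6/i7  and.ALU;sll.ALU  -- 2-wide
[6] i8  mul.MUL  -- no-port MUL/MUL
[7] i9  mul.MUL  -- RAW r3
[8] i10  xor.ALU  -- RAW r2
[9] i11/i12  st.MEM;sll.ALU  -- 2-wide
[10] i13  blt.BR  -- tail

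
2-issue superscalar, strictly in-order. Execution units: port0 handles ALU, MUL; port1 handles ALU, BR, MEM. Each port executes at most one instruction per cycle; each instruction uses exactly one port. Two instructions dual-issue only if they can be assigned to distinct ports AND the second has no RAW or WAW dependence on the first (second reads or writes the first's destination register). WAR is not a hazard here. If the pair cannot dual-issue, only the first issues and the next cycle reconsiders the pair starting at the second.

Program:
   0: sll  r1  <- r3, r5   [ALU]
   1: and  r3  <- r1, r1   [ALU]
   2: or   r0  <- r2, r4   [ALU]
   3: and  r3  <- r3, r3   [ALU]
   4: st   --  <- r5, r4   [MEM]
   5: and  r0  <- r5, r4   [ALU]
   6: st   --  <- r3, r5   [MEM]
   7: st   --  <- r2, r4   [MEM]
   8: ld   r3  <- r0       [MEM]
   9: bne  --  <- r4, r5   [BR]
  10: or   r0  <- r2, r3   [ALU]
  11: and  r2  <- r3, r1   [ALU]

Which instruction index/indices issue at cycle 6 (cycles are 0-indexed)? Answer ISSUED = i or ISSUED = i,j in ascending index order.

ISSUED = 9,10

#0 head=0: sll i0 RAW r1
#1 head=1: and+or i1,i2 pair
#2 head=3: and+st i3,i4 pair
#3 head=5: and+st i5,i6 pair
#4 head=7: st i7 no-port MEM/MEM
#5 head=8: ld i8 no-port MEM/BR
#6 head=9: bne+or i9,i10 pair
#7 head=11: and i11 tail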